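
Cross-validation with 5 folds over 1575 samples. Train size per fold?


Fold size = 1575/5 = 315
Training per fold = 1575 - 315 = 1260

1260


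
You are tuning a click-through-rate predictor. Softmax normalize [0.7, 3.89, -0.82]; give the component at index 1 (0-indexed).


Exponentials: e^0.7=2.0138, e^3.89=48.9109, e^-0.82=0.4404
Sum = 51.3651
Softmax = [0.0392, 0.9522, 0.0086]
p[1] = 48.9109/51.3651 = 0.9522

0.9522


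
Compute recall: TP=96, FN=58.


Recall = TP/(TP+FN)
= 96/(96+58)
= 96/154 = 62.34%

62.34%


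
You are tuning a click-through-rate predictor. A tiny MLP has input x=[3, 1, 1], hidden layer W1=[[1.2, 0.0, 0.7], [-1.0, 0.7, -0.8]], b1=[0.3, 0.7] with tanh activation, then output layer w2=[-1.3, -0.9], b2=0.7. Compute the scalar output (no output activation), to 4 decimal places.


z1[0] = (1.2)·(3) + (0.0)·(1) + (0.7)·(1) + 0.3 = 4.6
z1[1] = (-1.0)·(3) + (0.7)·(1) + (-0.8)·(1) + 0.7 = -2.4
h = tanh(z1) = [0.9998, -0.9837]
output = (-1.3)·(0.9998) + (-0.9)·(-0.9837) + 0.7 = 0.2856

0.2856


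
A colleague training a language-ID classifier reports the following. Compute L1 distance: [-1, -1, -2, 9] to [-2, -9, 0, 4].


d = |-1+ 2| + |-1+ 9| + |-2-0| + |9-4|
  = 1 + 8 + 2 + 5
  = 16

16


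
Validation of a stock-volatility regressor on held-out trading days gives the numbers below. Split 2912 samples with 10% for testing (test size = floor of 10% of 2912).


Test = ⌊2912·10/100⌋ = 291
Train = 2912 - 291 = 2621

Train: 2621, Test: 291


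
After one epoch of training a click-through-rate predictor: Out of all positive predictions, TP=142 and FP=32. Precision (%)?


Precision = TP/(TP+FP)
= 142/(142+32)
= 142/174 = 81.61%

81.61%


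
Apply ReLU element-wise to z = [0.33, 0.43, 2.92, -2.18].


ReLU(0.33) = max(0, 0.33) = 0.33
ReLU(0.43) = max(0, 0.43) = 0.43
ReLU(2.92) = max(0, 2.92) = 2.92
ReLU(-2.18) = max(0, -2.18) = 0.0
result = [0.33, 0.43, 2.92, 0.0]

[0.33, 0.43, 2.92, 0.0]


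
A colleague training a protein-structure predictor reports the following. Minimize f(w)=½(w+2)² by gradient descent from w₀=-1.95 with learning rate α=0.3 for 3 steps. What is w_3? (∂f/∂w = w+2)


step 1: grad = -1.95+2 = 0.05; w = -1.95 - 0.3·(0.05) = -1.965
step 2: grad = -1.965+2 = 0.035; w = -1.965 - 0.3·(0.035) = -1.9755
step 3: grad = -1.9755+2 = 0.0245; w = -1.9755 - 0.3·(0.0245) = -1.98285

-1.98285


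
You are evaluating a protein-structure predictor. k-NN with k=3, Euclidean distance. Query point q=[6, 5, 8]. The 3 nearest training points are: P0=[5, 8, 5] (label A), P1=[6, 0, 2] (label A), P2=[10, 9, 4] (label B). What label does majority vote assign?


d(q,P0) = 4.3589  (label A)
d(q,P1) = 7.8102  (label A)
d(q,P2) = 6.9282  (label B)
Votes: A=2, B=1
Majority → A

A


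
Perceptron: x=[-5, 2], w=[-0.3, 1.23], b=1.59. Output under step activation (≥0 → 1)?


z = (-5)·(-0.3) + (2)·(1.23) + 1.59
  = 5.55
step(z) = 1 (z≥0)

1


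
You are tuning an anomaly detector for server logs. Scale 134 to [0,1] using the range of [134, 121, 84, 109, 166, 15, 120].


min=15, max=166
(134-15)/(166-15) = 119/151 = 0.7881

0.7881


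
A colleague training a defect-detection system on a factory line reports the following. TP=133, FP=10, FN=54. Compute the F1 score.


Precision = 133/143 = 0.9301
Recall = 133/187 = 0.7112
F1 = 2·P·R/(P+R) = 2·TP/(2·TP+FP+FN) = 266/(266+10+54) = 266/330 = 0.8061

0.8061


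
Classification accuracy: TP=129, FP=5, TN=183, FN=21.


Accuracy = (TP+TN)/(TP+TN+FP+FN)
= (129+183)/(338)
= 312/338 = 92.31%

92.31%


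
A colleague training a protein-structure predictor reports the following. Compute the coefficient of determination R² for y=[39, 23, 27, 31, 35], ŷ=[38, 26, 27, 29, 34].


ȳ = 31
SS_res = Σ(y-ŷ)² = 15
SS_tot = Σ(y-ȳ)² = 160
R² = 1 - SS_res/SS_tot = 1 - 0.0938 = 0.9062

0.9062


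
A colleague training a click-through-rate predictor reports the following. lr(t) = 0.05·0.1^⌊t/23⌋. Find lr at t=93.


n_drops = ⌊93/23⌋ = 4
lr = 0.05·0.1^4 = 0.05·0.0001 = 0.000005

0.000005


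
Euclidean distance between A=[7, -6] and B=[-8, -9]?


d = √((7+ 8)² + (-6+ 9)²)
  = √(225 + 9)
  = √234 = 15.2971

15.2971


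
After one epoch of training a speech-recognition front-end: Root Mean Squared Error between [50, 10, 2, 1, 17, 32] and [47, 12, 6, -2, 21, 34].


MSE = 58/6 = 9.6667
RMSE = √(58/6) = 3.1091

3.1091


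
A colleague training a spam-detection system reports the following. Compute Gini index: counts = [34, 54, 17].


Probabilities: [34/105, 54/105, 17/105] ≈ [0.3238, 0.5143, 0.1619]
Σpᵢ² = (1156 + 2916 + 289)/105² = 4361/11025
Gini = 1 - Σpᵢ² = 1 - 4361/11025 = 0.6044

0.6044


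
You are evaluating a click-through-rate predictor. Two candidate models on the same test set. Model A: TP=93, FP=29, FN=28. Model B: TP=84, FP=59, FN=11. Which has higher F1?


Model A: P=93/122=0.7623, R=93/121=0.7686, F1=2PR/(P+R)=2TP/(2TP+FP+FN)=186/243=0.7654
Model B: P=84/143=0.5874, R=84/95=0.8842, F1=2PR/(P+R)=2TP/(2TP+FP+FN)=168/238=0.7059
0.7654 > 0.7059 → Model A

Model A


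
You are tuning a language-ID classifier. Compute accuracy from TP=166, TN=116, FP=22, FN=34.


Accuracy = (TP+TN)/(TP+TN+FP+FN)
= (166+116)/(338)
= 282/338 = 83.43%

83.43%


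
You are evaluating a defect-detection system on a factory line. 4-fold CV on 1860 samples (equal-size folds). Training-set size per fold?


Fold size = 1860/4 = 465
Training per fold = 1860 - 465 = 1395

1395


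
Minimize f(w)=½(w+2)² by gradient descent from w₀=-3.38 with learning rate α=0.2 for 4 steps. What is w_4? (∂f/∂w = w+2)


step 1: grad = -3.38+2 = -1.38; w = -3.38 - 0.2·(-1.38) = -3.104
step 2: grad = -3.104+2 = -1.104; w = -3.104 - 0.2·(-1.104) = -2.8832
step 3: grad = -2.8832+2 = -0.8832; w = -2.8832 - 0.2·(-0.8832) = -2.70656
step 4: grad = -2.70656+2 = -0.70656; w = -2.70656 - 0.2·(-0.70656) = -2.565248

-2.565248


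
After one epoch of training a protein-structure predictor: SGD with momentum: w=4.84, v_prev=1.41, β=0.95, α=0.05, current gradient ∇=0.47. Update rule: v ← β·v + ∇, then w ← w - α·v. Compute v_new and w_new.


v_new = 0.95·1.41 + 0.47 = 1.3395 + 0.47 = 1.8095
w_new = 4.84 - 0.05·1.8095 = 4.84 - 0.090475 = 4.749525

v_new=1.8095, w_new=4.749525


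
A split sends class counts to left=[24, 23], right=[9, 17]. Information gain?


Parent = [33, 40], H_parent = 0.9934
H_left = 0.9997 (n=47), H_right = 0.9306 (n=26)
H_children = (47/73)·0.9997 + (26/73)·0.9306 = 0.9751
IG = 0.9934 - 0.9751 = 0.0183

0.0183


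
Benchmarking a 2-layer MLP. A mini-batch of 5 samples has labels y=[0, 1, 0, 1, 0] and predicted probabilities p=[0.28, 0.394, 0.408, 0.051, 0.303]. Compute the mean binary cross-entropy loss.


L[0] = -ln(1-0.28) = -ln(0.72) = 0.3285
L[1] = -ln(0.394) = 0.9314
L[2] = -ln(1-0.408) = -ln(0.592) = 0.5242
L[3] = -ln(0.051) = 2.9759
L[4] = -ln(1-0.303) = -ln(0.697) = 0.361
mean = (0.3285 + 0.9314 + 0.5242 + 2.9759 + 0.361)/5 = 1.0242

1.0242


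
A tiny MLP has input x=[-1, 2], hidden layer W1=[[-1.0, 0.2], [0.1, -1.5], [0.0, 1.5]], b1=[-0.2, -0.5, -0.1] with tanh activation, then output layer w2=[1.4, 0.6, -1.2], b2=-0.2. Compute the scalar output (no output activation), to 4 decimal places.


z1[0] = (-1.0)·(-1) + (0.2)·(2) - 0.2 = 1.2
z1[1] = (0.1)·(-1) + (-1.5)·(2) - 0.5 = -3.6
z1[2] = (0.0)·(-1) + (1.5)·(2) - 0.1 = 2.9
h = tanh(z1) = [0.8337, -0.9985, 0.994]
output = (1.4)·(0.8337) + (0.6)·(-0.9985) + (-1.2)·(0.994) - 0.2 = -0.8247

-0.8247


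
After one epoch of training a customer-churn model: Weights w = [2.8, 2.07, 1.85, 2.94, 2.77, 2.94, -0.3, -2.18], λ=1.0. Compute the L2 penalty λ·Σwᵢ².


‖w‖₂² = (2.8)² + (2.07)² + (1.85)² + (2.94)² + (2.77)² + (2.94)² + (-0.3)² + (-2.18)²
     = 7.84 + 4.2849 + 3.4225 + 8.6436 + 7.6729 + 8.6436 + 0.09 + 4.7524
     = 45.3499
λ·‖w‖₂² = 1.0·45.3499 = 45.3499

45.3499


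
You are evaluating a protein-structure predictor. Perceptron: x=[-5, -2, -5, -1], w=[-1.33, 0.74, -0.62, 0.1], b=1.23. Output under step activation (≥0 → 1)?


z = (-5)·(-1.33) + (-2)·(0.74) + (-5)·(-0.62) + (-1)·(0.1) + 1.23
  = 9.4
step(z) = 1 (z≥0)

1


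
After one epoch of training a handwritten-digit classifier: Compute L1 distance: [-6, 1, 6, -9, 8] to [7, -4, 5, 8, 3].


d = |-6-7| + |1+ 4| + |6-5| + |-9-8| + |8-3|
  = 13 + 5 + 1 + 17 + 5
  = 41

41


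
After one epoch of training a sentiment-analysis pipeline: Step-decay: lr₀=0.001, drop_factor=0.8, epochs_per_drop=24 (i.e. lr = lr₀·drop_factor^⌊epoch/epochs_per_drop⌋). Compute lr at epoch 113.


n_drops = ⌊113/24⌋ = 4
lr = 0.001·0.8^4 = 0.001·0.4096 = 0.0004096

0.0004096


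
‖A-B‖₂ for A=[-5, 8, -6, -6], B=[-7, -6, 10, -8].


d = √((-5+ 7)² + (8+ 6)² + (-6-10)² + (-6+ 8)²)
  = √(4 + 196 + 256 + 4)
  = √460 = 21.4476

21.4476


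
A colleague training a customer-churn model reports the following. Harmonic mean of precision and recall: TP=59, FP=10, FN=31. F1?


Precision = 59/69 = 0.8551
Recall = 59/90 = 0.6556
F1 = 2·P·R/(P+R) = 2·TP/(2·TP+FP+FN) = 118/(118+10+31) = 118/159 = 0.7421

0.7421


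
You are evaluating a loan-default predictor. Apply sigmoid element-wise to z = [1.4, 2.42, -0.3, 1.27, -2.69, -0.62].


σ(1.4) = 1/(1+e^-1.4) = 0.8022
σ(2.42) = 1/(1+e^-2.42) = 0.9183
σ(-0.3) = 1/(1+e^0.3) = 0.4256
σ(1.27) = 1/(1+e^-1.27) = 0.7807
σ(-2.69) = 1/(1+e^2.69) = 0.0636
σ(-0.62) = 1/(1+e^0.62) = 0.3498
result = [0.8022, 0.9183, 0.4256, 0.7807, 0.0636, 0.3498]

[0.8022, 0.9183, 0.4256, 0.7807, 0.0636, 0.3498]


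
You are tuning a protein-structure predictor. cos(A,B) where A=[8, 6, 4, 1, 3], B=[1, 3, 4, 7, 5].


A·B = 8·1 + 6·3 + 4·4 + 1·7 + 3·5 = 64
‖A‖ = √126 = 11.225, ‖B‖ = √100 = 10
cos = 64/(√126·√100) = 64/√12600 = 0.5702

0.5702


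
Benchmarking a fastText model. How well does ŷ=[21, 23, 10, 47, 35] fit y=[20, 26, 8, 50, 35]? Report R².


ȳ = 27.8
SS_res = Σ(y-ŷ)² = 23
SS_tot = Σ(y-ȳ)² = 1000.8
R² = 1 - SS_res/SS_tot = 1 - 0.023 = 0.977

0.977


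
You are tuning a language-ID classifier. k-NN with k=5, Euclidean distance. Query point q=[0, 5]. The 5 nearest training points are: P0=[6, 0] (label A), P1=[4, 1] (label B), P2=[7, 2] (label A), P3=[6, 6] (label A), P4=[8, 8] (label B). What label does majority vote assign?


d(q,P0) = 7.8102  (label A)
d(q,P1) = 5.6569  (label B)
d(q,P2) = 7.6158  (label A)
d(q,P3) = 6.0828  (label A)
d(q,P4) = 8.544  (label B)
Votes: A=3, B=2
Majority → A

A


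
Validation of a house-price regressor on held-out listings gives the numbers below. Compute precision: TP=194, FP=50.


Precision = TP/(TP+FP)
= 194/(194+50)
= 194/244 = 79.51%

79.51%


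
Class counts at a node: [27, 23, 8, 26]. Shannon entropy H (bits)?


Probabilities: [27/84, 23/84, 8/84, 26/84] ≈ [0.3214, 0.2738, 0.0952, 0.3095]
H = -((27/84)·log₂(27/84) + (23/84)·log₂(23/84) + (8/84)·log₂(8/84) + (26/84)·log₂(26/84))
  = 1.8848 bits

1.8848 bits


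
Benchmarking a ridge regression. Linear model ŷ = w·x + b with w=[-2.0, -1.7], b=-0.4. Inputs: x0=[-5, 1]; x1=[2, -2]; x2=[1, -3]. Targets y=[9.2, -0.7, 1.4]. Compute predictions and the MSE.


ŷ0 = (-2.0)·(-5) + (-1.7)·(1) - 0.4 = 7.9
ŷ1 = (-2.0)·(2) + (-1.7)·(-2) - 0.4 = -1.0
ŷ2 = (-2.0)·(1) + (-1.7)·(-3) - 0.4 = 2.7
errors² = [1.69, 0.09, 1.69]
MSE = 3.4700/3 = 1.1567

1.1567


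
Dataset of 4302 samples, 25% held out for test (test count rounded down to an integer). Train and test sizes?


Test = ⌊4302·25/100⌋ = 1075
Train = 4302 - 1075 = 3227

Train: 3227, Test: 1075


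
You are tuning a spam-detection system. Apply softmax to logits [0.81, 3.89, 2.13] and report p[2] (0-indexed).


Exponentials: e^0.81=2.2479, e^3.89=48.9109, e^2.13=8.4149
Sum = 59.5737
Softmax = [0.0377, 0.821, 0.1413]
p[2] = 8.4149/59.5737 = 0.1413

0.1413


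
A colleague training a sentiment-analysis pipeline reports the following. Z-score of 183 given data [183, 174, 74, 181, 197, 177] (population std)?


μ = 164.3333, σ = 41.0433
z = (183 - 164.3333)/41.0433 = 0.4548

0.4548


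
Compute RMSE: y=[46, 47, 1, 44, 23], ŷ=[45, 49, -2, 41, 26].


MSE = 32/5 = 6.4
RMSE = √(32/5) = 2.5298

2.5298


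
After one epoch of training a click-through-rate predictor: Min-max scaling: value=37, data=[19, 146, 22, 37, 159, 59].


min=19, max=159
(37-19)/(159-19) = 18/140 = 0.1286

0.1286


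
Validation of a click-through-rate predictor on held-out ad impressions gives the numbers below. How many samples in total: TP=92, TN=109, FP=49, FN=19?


Total = TP + TN + FP + FN
= 92 + 109 + 49 + 19
= 269
(Predicted positive: 141, predicted negative: 128)

269


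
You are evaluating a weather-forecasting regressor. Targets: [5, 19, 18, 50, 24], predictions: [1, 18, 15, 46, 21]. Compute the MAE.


Absolute errors: |5-1|=4, |19-18|=1, |18-15|=3, |50-46|=4, |24-21|=3
Sum = 15
MAE = 15/5 = 3

3


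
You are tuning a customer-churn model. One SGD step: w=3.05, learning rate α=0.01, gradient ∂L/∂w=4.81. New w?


w_new = w - α·∇
= 3.05 - 0.01·4.81
= 3.05 - 0.0481
= 3.0019

3.0019


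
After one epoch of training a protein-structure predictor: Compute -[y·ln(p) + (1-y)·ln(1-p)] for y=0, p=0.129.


BCE = -[y·ln(p) + (1-y)·ln(1-p)]
= -0 - 1·ln(1-0.129)
= -ln(0.871) = 0.1381

0.1381


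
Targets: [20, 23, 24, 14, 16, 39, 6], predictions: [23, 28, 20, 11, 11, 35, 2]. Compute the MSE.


Squared errors: (20-23)²=9, (23-28)²=25, (24-20)²=16, (14-11)²=9, (16-11)²=25, (39-35)²=16, (6-2)²=16
Sum = 116
MSE = 116/7 = 116/7

116/7


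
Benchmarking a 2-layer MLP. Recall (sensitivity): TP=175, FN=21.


Recall = TP/(TP+FN)
= 175/(175+21)
= 175/196 = 89.29%

89.29%


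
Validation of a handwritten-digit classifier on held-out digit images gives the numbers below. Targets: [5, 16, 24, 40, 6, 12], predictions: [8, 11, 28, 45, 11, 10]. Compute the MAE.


Absolute errors: |5-8|=3, |16-11|=5, |24-28|=4, |40-45|=5, |6-11|=5, |12-10|=2
Sum = 24
MAE = 24/6 = 4

4


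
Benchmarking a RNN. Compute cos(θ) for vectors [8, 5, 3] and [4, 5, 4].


A·B = 8·4 + 5·5 + 3·4 = 69
‖A‖ = √98 = 9.8995, ‖B‖ = √57 = 7.5498
cos = 69/(√98·√57) = 69/√5586 = 0.9232

0.9232


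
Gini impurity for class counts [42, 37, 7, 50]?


Probabilities: [42/136, 37/136, 7/136, 50/136] ≈ [0.3088, 0.2721, 0.0515, 0.3676]
Σpᵢ² = (1764 + 1369 + 49 + 2500)/136² = 5682/18496
Gini = 1 - Σpᵢ² = 1 - 5682/18496 = 0.6928

0.6928


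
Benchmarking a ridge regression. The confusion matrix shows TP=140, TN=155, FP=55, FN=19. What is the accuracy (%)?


Accuracy = (TP+TN)/(TP+TN+FP+FN)
= (140+155)/(369)
= 295/369 = 79.95%

79.95%


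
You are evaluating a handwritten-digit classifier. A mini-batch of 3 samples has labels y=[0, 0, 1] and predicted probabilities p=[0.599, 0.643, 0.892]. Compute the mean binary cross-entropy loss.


L[0] = -ln(1-0.599) = -ln(0.401) = 0.9138
L[1] = -ln(1-0.643) = -ln(0.357) = 1.03
L[2] = -ln(0.892) = 0.1143
mean = (0.9138 + 1.03 + 0.1143)/3 = 0.686

0.686


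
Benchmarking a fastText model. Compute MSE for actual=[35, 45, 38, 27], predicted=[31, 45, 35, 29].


Squared errors: (35-31)²=16, (45-45)²=0, (38-35)²=9, (27-29)²=4
Sum = 29
MSE = 29/4 = 29/4

29/4


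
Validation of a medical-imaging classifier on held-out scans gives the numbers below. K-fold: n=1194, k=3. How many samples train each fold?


Fold size = 1194/3 = 398
Training per fold = 1194 - 398 = 796

796


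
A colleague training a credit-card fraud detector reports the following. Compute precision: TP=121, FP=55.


Precision = TP/(TP+FP)
= 121/(121+55)
= 121/176 = 68.75%

68.75%


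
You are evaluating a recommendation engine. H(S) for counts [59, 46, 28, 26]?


Probabilities: [59/159, 46/159, 28/159, 26/159] ≈ [0.3711, 0.2893, 0.1761, 0.1635]
H = -((59/159)·log₂(59/159) + (46/159)·log₂(46/159) + (28/159)·log₂(28/159) + (26/159)·log₂(26/159))
  = 1.9168 bits

1.9168 bits


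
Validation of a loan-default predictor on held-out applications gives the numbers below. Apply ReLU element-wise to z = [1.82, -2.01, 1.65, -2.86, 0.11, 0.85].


ReLU(1.82) = max(0, 1.82) = 1.82
ReLU(-2.01) = max(0, -2.01) = 0.0
ReLU(1.65) = max(0, 1.65) = 1.65
ReLU(-2.86) = max(0, -2.86) = 0.0
ReLU(0.11) = max(0, 0.11) = 0.11
ReLU(0.85) = max(0, 0.85) = 0.85
result = [1.82, 0.0, 1.65, 0.0, 0.11, 0.85]

[1.82, 0.0, 1.65, 0.0, 0.11, 0.85]


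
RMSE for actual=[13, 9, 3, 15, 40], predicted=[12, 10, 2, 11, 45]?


MSE = 44/5 = 8.8
RMSE = √(44/5) = 2.9665

2.9665


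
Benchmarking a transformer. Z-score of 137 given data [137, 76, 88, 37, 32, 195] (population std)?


μ = 94.1667, σ = 57.0129
z = (137 - 94.1667)/57.0129 = 0.7513

0.7513


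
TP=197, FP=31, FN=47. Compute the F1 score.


Precision = 197/228 = 0.864
Recall = 197/244 = 0.8074
F1 = 2·P·R/(P+R) = 2·TP/(2·TP+FP+FN) = 394/(394+31+47) = 394/472 = 0.8347

0.8347


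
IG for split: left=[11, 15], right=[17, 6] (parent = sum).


Parent = [28, 21], H_parent = 0.9852
H_left = 0.9829 (n=26), H_right = 0.8281 (n=23)
H_children = (26/49)·0.9829 + (23/49)·0.8281 = 0.9102
IG = 0.9852 - 0.9102 = 0.075

0.075


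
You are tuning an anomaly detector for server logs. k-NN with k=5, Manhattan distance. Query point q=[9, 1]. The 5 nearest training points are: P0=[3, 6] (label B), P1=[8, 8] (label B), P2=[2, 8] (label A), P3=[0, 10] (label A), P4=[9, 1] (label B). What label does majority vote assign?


d(q,P0) = 11  (label B)
d(q,P1) = 8  (label B)
d(q,P2) = 14  (label A)
d(q,P3) = 18  (label A)
d(q,P4) = 0  (label B)
Votes: A=2, B=3
Majority → B

B


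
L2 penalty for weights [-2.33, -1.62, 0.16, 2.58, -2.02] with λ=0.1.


‖w‖₂² = (-2.33)² + (-1.62)² + (0.16)² + (2.58)² + (-2.02)²
     = 5.4289 + 2.6244 + 0.0256 + 6.6564 + 4.0804
     = 18.8157
λ·‖w‖₂² = 0.1·18.8157 = 1.88157

1.88157


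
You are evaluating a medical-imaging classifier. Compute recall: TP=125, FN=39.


Recall = TP/(TP+FN)
= 125/(125+39)
= 125/164 = 76.22%

76.22%


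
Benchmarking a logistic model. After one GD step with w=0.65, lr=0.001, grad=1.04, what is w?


w_new = w - α·∇
= 0.65 - 0.001·1.04
= 0.65 - 0.00104
= 0.64896

0.64896


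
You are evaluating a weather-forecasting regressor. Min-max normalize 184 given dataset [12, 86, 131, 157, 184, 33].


min=12, max=184
(184-12)/(184-12) = 172/172 = 1.0

1.0


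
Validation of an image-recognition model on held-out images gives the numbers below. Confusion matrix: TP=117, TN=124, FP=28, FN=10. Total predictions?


Total = TP + TN + FP + FN
= 117 + 124 + 28 + 10
= 279
(Predicted positive: 145, predicted negative: 134)

279


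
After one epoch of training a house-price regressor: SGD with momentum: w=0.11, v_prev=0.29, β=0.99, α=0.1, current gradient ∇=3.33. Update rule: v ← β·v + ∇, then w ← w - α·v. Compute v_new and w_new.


v_new = 0.99·0.29 + 3.33 = 0.2871 + 3.33 = 3.6171
w_new = 0.11 - 0.1·3.6171 = 0.11 - 0.36171 = -0.25171

v_new=3.6171, w_new=-0.25171


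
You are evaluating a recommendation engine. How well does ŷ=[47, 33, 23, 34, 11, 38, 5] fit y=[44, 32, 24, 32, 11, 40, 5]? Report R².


ȳ = 26.8571
SS_res = Σ(y-ŷ)² = 19
SS_tot = Σ(y-ȳ)² = 1256.86
R² = 1 - SS_res/SS_tot = 1 - 0.0151 = 0.9849

0.9849


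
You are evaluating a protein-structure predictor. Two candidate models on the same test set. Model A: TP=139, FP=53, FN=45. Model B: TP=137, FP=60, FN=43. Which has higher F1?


Model A: P=139/192=0.724, R=139/184=0.7554, F1=2PR/(P+R)=2TP/(2TP+FP+FN)=278/376=0.7394
Model B: P=137/197=0.6954, R=137/180=0.7611, F1=2PR/(P+R)=2TP/(2TP+FP+FN)=274/377=0.7268
0.7394 > 0.7268 → Model A

Model A


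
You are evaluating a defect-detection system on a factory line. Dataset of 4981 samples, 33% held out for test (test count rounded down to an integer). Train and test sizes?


Test = ⌊4981·33/100⌋ = 1643
Train = 4981 - 1643 = 3338

Train: 3338, Test: 1643


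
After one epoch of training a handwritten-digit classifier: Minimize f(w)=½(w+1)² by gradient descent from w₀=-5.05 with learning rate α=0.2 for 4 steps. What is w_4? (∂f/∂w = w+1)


step 1: grad = -5.05+1 = -4.05; w = -5.05 - 0.2·(-4.05) = -4.24
step 2: grad = -4.24+1 = -3.24; w = -4.24 - 0.2·(-3.24) = -3.592
step 3: grad = -3.592+1 = -2.592; w = -3.592 - 0.2·(-2.592) = -3.0736
step 4: grad = -3.0736+1 = -2.0736; w = -3.0736 - 0.2·(-2.0736) = -2.65888

-2.65888


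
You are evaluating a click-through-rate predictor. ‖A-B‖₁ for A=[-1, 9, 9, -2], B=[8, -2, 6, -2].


d = |-1-8| + |9+ 2| + |9-6| + |-2+ 2|
  = 9 + 11 + 3 + 0
  = 23

23


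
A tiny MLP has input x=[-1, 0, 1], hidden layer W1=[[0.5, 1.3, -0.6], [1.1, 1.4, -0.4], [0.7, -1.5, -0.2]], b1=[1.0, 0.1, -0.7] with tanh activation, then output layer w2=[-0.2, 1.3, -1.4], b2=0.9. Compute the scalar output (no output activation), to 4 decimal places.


z1[0] = (0.5)·(-1) + (1.3)·(0) + (-0.6)·(1) + 1.0 = -0.1
z1[1] = (1.1)·(-1) + (1.4)·(0) + (-0.4)·(1) + 0.1 = -1.4
z1[2] = (0.7)·(-1) + (-1.5)·(0) + (-0.2)·(1) - 0.7 = -1.6
h = tanh(z1) = [-0.0997, -0.8854, -0.9217]
output = (-0.2)·(-0.0997) + (1.3)·(-0.8854) + (-1.4)·(-0.9217) + 0.9 = 1.0593

1.0593


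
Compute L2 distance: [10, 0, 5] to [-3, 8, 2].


d = √((10+ 3)² + (0-8)² + (5-2)²)
  = √(169 + 64 + 9)
  = √242 = 15.5563

15.5563


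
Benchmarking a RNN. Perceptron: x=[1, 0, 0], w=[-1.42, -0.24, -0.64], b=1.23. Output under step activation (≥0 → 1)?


z = (1)·(-1.42) + (0)·(-0.24) + (0)·(-0.64) + 1.23
  = -0.19
step(z) = 0 (z<0)

0


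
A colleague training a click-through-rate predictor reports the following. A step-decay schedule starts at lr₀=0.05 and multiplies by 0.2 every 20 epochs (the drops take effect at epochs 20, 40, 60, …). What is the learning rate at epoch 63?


n_drops = ⌊63/20⌋ = 3
lr = 0.05·0.2^3 = 0.05·0.008 = 0.0004

0.0004


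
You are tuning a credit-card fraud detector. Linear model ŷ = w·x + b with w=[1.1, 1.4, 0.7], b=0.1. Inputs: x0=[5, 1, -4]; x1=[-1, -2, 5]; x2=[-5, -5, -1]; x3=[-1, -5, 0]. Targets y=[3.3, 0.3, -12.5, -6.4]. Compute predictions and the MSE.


ŷ0 = (1.1)·(5) + (1.4)·(1) + (0.7)·(-4) + 0.1 = 4.2
ŷ1 = (1.1)·(-1) + (1.4)·(-2) + (0.7)·(5) + 0.1 = -0.3
ŷ2 = (1.1)·(-5) + (1.4)·(-5) + (0.7)·(-1) + 0.1 = -13.1
ŷ3 = (1.1)·(-1) + (1.4)·(-5) + (0.7)·(0) + 0.1 = -8.0
errors² = [0.81, 0.36, 0.36, 2.56]
MSE = 4.0900/4 = 1.0225

1.0225


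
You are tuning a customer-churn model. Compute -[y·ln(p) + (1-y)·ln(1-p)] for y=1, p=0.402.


BCE = -[y·ln(p) + (1-y)·ln(1-p)]
= -1·ln(0.402) - 0
= -ln(0.402) = 0.9113

0.9113


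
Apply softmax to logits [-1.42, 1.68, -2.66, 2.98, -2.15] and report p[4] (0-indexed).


Exponentials: e^-1.42=0.2417, e^1.68=5.3656, e^-2.66=0.0699, e^2.98=19.6878, e^-2.15=0.1165
Sum = 25.4815
Softmax = [0.0095, 0.2106, 0.0027, 0.7726, 0.0046]
p[4] = 0.1165/25.4815 = 0.0046

0.0046


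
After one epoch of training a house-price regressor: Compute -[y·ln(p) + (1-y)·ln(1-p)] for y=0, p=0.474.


BCE = -[y·ln(p) + (1-y)·ln(1-p)]
= -0 - 1·ln(1-0.474)
= -ln(0.526) = 0.6425

0.6425


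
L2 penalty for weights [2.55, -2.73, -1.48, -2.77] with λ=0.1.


‖w‖₂² = (2.55)² + (-2.73)² + (-1.48)² + (-2.77)²
     = 6.5025 + 7.4529 + 2.1904 + 7.6729
     = 23.8187
λ·‖w‖₂² = 0.1·23.8187 = 2.38187

2.38187


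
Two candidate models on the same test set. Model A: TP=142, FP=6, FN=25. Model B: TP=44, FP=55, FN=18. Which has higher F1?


Model A: P=142/148=0.9595, R=142/167=0.8503, F1=2PR/(P+R)=2TP/(2TP+FP+FN)=284/315=0.9016
Model B: P=44/99=0.4444, R=44/62=0.7097, F1=2PR/(P+R)=2TP/(2TP+FP+FN)=88/161=0.5466
0.9016 > 0.5466 → Model A

Model A


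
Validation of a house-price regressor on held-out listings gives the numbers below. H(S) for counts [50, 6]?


Probabilities: [50/56, 6/56] ≈ [0.8929, 0.1071]
H = -((50/56)·log₂(50/56) + (6/56)·log₂(6/56))
  = 0.4912 bits

0.4912 bits


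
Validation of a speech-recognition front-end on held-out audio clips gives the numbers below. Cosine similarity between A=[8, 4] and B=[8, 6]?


A·B = 8·8 + 4·6 = 88
‖A‖ = √80 = 8.9443, ‖B‖ = √100 = 10
cos = 88/(√80·√100) = 88/√8000 = 0.9839

0.9839


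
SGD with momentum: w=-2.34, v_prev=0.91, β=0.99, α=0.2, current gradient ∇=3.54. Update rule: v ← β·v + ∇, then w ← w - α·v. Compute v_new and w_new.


v_new = 0.99·0.91 + 3.54 = 0.9009 + 3.54 = 4.4409
w_new = -2.34 - 0.2·4.4409 = -2.34 - 0.88818 = -3.22818

v_new=4.4409, w_new=-3.22818


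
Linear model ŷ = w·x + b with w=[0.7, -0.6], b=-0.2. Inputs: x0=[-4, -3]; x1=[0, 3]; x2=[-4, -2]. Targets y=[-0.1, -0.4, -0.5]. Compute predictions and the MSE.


ŷ0 = (0.7)·(-4) + (-0.6)·(-3) - 0.2 = -1.2
ŷ1 = (0.7)·(0) + (-0.6)·(3) - 0.2 = -2.0
ŷ2 = (0.7)·(-4) + (-0.6)·(-2) - 0.2 = -1.8
errors² = [1.21, 2.56, 1.69]
MSE = 5.4600/3 = 1.82

1.82


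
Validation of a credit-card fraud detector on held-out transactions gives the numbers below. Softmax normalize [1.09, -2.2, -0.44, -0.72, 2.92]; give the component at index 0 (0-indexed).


Exponentials: e^1.09=2.9743, e^-2.2=0.1108, e^-0.44=0.644, e^-0.72=0.4868, e^2.92=18.5413
Sum = 22.7572
Softmax = [0.1307, 0.0049, 0.0283, 0.0214, 0.8147]
p[0] = 2.9743/22.7572 = 0.1307

0.1307


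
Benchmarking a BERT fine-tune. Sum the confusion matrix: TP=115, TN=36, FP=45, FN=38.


Total = TP + TN + FP + FN
= 115 + 36 + 45 + 38
= 234
(Predicted positive: 160, predicted negative: 74)

234


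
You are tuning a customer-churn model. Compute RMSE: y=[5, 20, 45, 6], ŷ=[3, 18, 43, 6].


MSE = 12/4 = 3
RMSE = √(12/4) = 1.7321

1.7321


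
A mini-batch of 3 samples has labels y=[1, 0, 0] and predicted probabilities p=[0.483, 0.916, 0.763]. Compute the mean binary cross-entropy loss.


L[0] = -ln(0.483) = 0.7277
L[1] = -ln(1-0.916) = -ln(0.084) = 2.4769
L[2] = -ln(1-0.763) = -ln(0.237) = 1.4397
mean = (0.7277 + 2.4769 + 1.4397)/3 = 1.5481

1.5481


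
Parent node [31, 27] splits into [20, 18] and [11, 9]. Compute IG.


Parent = [31, 27], H_parent = 0.9966
H_left = 0.998 (n=38), H_right = 0.9928 (n=20)
H_children = (38/58)·0.998 + (20/58)·0.9928 = 0.9962
IG = 0.9966 - 0.9962 = 0.0004

0.0004


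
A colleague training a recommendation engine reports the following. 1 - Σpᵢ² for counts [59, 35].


Probabilities: [59/94, 35/94] ≈ [0.6277, 0.3723]
Σpᵢ² = (3481 + 1225)/94² = 4706/8836
Gini = 1 - Σpᵢ² = 1 - 4706/8836 = 0.4674

0.4674


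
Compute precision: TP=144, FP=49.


Precision = TP/(TP+FP)
= 144/(144+49)
= 144/193 = 74.61%

74.61%


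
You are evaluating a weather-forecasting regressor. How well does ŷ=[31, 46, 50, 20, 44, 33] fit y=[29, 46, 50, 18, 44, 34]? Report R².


ȳ = 36.8333
SS_res = Σ(y-ŷ)² = 9
SS_tot = Σ(y-ȳ)² = 732.83
R² = 1 - SS_res/SS_tot = 1 - 0.0123 = 0.9877

0.9877


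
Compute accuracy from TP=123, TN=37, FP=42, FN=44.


Accuracy = (TP+TN)/(TP+TN+FP+FN)
= (123+37)/(246)
= 160/246 = 65.04%

65.04%


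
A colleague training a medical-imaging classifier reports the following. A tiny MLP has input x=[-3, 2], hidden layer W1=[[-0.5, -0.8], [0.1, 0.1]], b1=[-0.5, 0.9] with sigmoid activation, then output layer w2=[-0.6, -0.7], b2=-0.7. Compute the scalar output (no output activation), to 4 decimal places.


z1[0] = (-0.5)·(-3) + (-0.8)·(2) - 0.5 = -0.6
z1[1] = (0.1)·(-3) + (0.1)·(2) + 0.9 = 0.8
h = sigmoid(z1) = [0.3543, 0.69]
output = (-0.6)·(0.3543) + (-0.7)·(0.69) - 0.7 = -1.3956

-1.3956


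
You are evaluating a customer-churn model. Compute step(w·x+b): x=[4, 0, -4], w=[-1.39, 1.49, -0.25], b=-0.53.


z = (4)·(-1.39) + (0)·(1.49) + (-4)·(-0.25) - 0.53
  = -5.09
step(z) = 0 (z<0)

0


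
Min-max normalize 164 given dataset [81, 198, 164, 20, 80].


min=20, max=198
(164-20)/(198-20) = 144/178 = 0.809

0.809


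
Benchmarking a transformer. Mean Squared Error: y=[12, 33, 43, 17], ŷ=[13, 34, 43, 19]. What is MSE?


Squared errors: (12-13)²=1, (33-34)²=1, (43-43)²=0, (17-19)²=4
Sum = 6
MSE = 6/4 = 3/2

3/2


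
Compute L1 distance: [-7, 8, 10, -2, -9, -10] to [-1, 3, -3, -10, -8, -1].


d = |-7+ 1| + |8-3| + |10+ 3| + |-2+ 10| + |-9+ 8| + |-10+ 1|
  = 6 + 5 + 13 + 8 + 1 + 9
  = 42

42


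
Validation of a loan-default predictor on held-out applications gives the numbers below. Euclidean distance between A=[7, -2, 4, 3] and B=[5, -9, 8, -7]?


d = √((7-5)² + (-2+ 9)² + (4-8)² + (3+ 7)²)
  = √(4 + 49 + 16 + 100)
  = √169 = 13.0

13.0


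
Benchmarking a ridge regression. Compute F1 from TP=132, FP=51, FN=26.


Precision = 132/183 = 0.7213
Recall = 132/158 = 0.8354
F1 = 2·P·R/(P+R) = 2·TP/(2·TP+FP+FN) = 264/(264+51+26) = 264/341 = 0.7742

0.7742


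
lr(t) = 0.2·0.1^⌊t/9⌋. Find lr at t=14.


n_drops = ⌊14/9⌋ = 1
lr = 0.2·0.1^1 = 0.2·0.1 = 0.02

0.02


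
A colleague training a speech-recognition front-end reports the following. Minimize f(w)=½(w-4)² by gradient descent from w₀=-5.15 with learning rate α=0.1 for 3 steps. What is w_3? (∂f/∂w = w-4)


step 1: grad = -5.15-4 = -9.15; w = -5.15 - 0.1·(-9.15) = -4.235
step 2: grad = -4.235-4 = -8.235; w = -4.235 - 0.1·(-8.235) = -3.4115
step 3: grad = -3.4115-4 = -7.4115; w = -3.4115 - 0.1·(-7.4115) = -2.67035

-2.67035


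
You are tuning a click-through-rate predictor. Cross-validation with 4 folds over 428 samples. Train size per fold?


Fold size = 428/4 = 107
Training per fold = 428 - 107 = 321

321


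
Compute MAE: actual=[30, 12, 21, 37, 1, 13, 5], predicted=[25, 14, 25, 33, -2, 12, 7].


Absolute errors: |30-25|=5, |12-14|=2, |21-25|=4, |37-33|=4, |1+ 2|=3, |13-12|=1, |5-7|=2
Sum = 21
MAE = 21/7 = 3

3


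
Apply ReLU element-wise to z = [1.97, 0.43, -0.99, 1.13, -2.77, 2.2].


ReLU(1.97) = max(0, 1.97) = 1.97
ReLU(0.43) = max(0, 0.43) = 0.43
ReLU(-0.99) = max(0, -0.99) = 0.0
ReLU(1.13) = max(0, 1.13) = 1.13
ReLU(-2.77) = max(0, -2.77) = 0.0
ReLU(2.2) = max(0, 2.2) = 2.2
result = [1.97, 0.43, 0.0, 1.13, 0.0, 2.2]

[1.97, 0.43, 0.0, 1.13, 0.0, 2.2]


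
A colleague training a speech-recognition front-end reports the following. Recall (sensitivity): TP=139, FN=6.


Recall = TP/(TP+FN)
= 139/(139+6)
= 139/145 = 95.86%

95.86%


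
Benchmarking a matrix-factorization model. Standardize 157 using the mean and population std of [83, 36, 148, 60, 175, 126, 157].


μ = 112.1429, σ = 48.9998
z = (157 - 112.1429)/48.9998 = 0.9155

0.9155


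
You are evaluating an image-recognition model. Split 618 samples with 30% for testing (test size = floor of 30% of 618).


Test = ⌊618·30/100⌋ = 185
Train = 618 - 185 = 433

Train: 433, Test: 185


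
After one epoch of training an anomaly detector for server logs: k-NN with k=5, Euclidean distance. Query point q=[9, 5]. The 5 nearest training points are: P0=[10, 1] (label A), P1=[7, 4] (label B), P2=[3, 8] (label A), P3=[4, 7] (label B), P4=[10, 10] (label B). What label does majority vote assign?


d(q,P0) = 4.1231  (label A)
d(q,P1) = 2.2361  (label B)
d(q,P2) = 6.7082  (label A)
d(q,P3) = 5.3852  (label B)
d(q,P4) = 5.099  (label B)
Votes: A=2, B=3
Majority → B

B


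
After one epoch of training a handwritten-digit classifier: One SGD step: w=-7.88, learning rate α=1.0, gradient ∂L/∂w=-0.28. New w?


w_new = w - α·∇
= -7.88 - 1.0·-0.28
= -7.88 + 0.28
= -7.6

-7.6


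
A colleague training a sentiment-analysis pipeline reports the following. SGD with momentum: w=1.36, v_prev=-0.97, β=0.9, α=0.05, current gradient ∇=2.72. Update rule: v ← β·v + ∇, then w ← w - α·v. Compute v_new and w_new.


v_new = 0.9·-0.97 + 2.72 = -0.873 + 2.72 = 1.847
w_new = 1.36 - 0.05·1.847 = 1.36 - 0.09235 = 1.26765

v_new=1.847, w_new=1.26765


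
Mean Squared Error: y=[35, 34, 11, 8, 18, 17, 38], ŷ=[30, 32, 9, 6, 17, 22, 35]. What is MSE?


Squared errors: (35-30)²=25, (34-32)²=4, (11-9)²=4, (8-6)²=4, (18-17)²=1, (17-22)²=25, (38-35)²=9
Sum = 72
MSE = 72/7 = 72/7

72/7


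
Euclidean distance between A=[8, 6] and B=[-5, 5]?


d = √((8+ 5)² + (6-5)²)
  = √(169 + 1)
  = √170 = 13.0384

13.0384


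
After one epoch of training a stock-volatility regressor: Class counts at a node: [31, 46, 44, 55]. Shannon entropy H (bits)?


Probabilities: [31/176, 46/176, 44/176, 55/176] ≈ [0.1761, 0.2614, 0.25, 0.3125]
H = -((31/176)·log₂(31/176) + (46/176)·log₂(46/176) + (44/176)·log₂(44/176) + (55/176)·log₂(55/176))
  = 1.9716 bits

1.9716 bits


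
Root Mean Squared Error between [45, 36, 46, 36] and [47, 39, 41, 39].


MSE = 47/4 = 11.75
RMSE = √(47/4) = 3.4278

3.4278


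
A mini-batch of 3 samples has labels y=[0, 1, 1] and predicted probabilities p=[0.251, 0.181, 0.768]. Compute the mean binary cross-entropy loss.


L[0] = -ln(1-0.251) = -ln(0.749) = 0.289
L[1] = -ln(0.181) = 1.7093
L[2] = -ln(0.768) = 0.264
mean = (0.289 + 1.7093 + 0.264)/3 = 0.7541

0.7541


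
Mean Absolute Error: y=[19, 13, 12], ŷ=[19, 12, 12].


Absolute errors: |19-19|=0, |13-12|=1, |12-12|=0
Sum = 1
MAE = 1/3 = 1/3

1/3


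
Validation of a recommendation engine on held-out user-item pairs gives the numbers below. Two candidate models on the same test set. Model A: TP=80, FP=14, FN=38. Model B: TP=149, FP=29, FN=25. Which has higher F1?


Model A: P=80/94=0.8511, R=80/118=0.678, F1=2PR/(P+R)=2TP/(2TP+FP+FN)=160/212=0.7547
Model B: P=149/178=0.8371, R=149/174=0.8563, F1=2PR/(P+R)=2TP/(2TP+FP+FN)=298/352=0.8466
0.7547 < 0.8466 → Model B

Model B


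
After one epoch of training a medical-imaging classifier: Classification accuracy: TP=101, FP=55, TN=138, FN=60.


Accuracy = (TP+TN)/(TP+TN+FP+FN)
= (101+138)/(354)
= 239/354 = 67.51%

67.51%


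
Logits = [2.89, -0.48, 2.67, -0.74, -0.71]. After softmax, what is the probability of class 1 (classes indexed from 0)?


Exponentials: e^2.89=17.9933, e^-0.48=0.6188, e^2.67=14.44, e^-0.74=0.4771, e^-0.71=0.4916
Sum = 34.0208
Softmax = [0.5289, 0.0182, 0.4244, 0.014, 0.0145]
p[1] = 0.6188/34.0208 = 0.0182

0.0182


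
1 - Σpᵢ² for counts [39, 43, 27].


Probabilities: [39/109, 43/109, 27/109] ≈ [0.3578, 0.3945, 0.2477]
Σpᵢ² = (1521 + 1849 + 729)/109² = 4099/11881
Gini = 1 - Σpᵢ² = 1 - 4099/11881 = 0.655

0.655


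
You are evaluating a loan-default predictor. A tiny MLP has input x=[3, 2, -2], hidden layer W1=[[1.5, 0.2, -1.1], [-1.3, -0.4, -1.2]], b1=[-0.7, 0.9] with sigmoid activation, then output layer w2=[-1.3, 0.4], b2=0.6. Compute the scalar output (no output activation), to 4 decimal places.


z1[0] = (1.5)·(3) + (0.2)·(2) + (-1.1)·(-2) - 0.7 = 6.4
z1[1] = (-1.3)·(3) + (-0.4)·(2) + (-1.2)·(-2) + 0.9 = -1.4
h = sigmoid(z1) = [0.9983, 0.1978]
output = (-1.3)·(0.9983) + (0.4)·(0.1978) + 0.6 = -0.6187

-0.6187


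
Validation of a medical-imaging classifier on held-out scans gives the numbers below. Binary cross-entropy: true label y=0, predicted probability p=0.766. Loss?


BCE = -[y·ln(p) + (1-y)·ln(1-p)]
= -0 - 1·ln(1-0.766)
= -ln(0.234) = 1.4524

1.4524


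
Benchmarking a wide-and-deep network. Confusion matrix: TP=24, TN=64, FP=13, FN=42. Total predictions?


Total = TP + TN + FP + FN
= 24 + 64 + 13 + 42
= 143
(Predicted positive: 37, predicted negative: 106)

143


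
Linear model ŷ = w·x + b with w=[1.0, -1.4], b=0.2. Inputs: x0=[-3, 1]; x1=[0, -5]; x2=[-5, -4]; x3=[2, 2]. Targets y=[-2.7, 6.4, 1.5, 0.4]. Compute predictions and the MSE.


ŷ0 = (1.0)·(-3) + (-1.4)·(1) + 0.2 = -4.2
ŷ1 = (1.0)·(0) + (-1.4)·(-5) + 0.2 = 7.2
ŷ2 = (1.0)·(-5) + (-1.4)·(-4) + 0.2 = 0.8
ŷ3 = (1.0)·(2) + (-1.4)·(2) + 0.2 = -0.6
errors² = [2.25, 0.64, 0.49, 1.0]
MSE = 4.3800/4 = 1.095

1.095


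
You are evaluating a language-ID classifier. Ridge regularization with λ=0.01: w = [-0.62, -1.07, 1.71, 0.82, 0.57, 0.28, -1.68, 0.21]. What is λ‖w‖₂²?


‖w‖₂² = (-0.62)² + (-1.07)² + (1.71)² + (0.82)² + (0.57)² + (0.28)² + (-1.68)² + (0.21)²
     = 0.3844 + 1.1449 + 2.9241 + 0.6724 + 0.3249 + 0.0784 + 2.8224 + 0.0441
     = 8.3956
λ·‖w‖₂² = 0.01·8.3956 = 0.083956

0.083956


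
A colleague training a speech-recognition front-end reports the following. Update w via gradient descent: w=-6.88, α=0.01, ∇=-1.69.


w_new = w - α·∇
= -6.88 - 0.01·-1.69
= -6.88 + 0.0169
= -6.8631

-6.8631


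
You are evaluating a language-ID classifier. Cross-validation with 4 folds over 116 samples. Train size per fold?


Fold size = 116/4 = 29
Training per fold = 116 - 29 = 87

87


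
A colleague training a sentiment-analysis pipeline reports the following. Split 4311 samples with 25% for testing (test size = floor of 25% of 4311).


Test = ⌊4311·25/100⌋ = 1077
Train = 4311 - 1077 = 3234

Train: 3234, Test: 1077


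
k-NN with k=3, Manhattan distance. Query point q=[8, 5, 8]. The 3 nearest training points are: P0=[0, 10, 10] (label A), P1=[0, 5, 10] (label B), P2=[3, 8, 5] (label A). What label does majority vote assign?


d(q,P0) = 15  (label A)
d(q,P1) = 10  (label B)
d(q,P2) = 11  (label A)
Votes: A=2, B=1
Majority → A

A


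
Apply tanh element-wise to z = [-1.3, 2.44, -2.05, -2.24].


tanh(-1.3) = -0.8617
tanh(2.44) = 0.9849
tanh(-2.05) = -0.9674
tanh(-2.24) = -0.9776
result = [-0.8617, 0.9849, -0.9674, -0.9776]

[-0.8617, 0.9849, -0.9674, -0.9776]


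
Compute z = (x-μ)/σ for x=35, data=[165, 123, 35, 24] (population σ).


μ = 86.75, σ = 59.2721
z = (35 - 86.75)/59.2721 = -0.8731

-0.8731


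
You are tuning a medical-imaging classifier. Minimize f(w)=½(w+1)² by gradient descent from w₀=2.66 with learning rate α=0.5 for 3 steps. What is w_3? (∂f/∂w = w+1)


step 1: grad = 2.66+1 = 3.66; w = 2.66 - 0.5·(3.66) = 0.83
step 2: grad = 0.83+1 = 1.83; w = 0.83 - 0.5·(1.83) = -0.085
step 3: grad = -0.085+1 = 0.915; w = -0.085 - 0.5·(0.915) = -0.5425

-0.5425


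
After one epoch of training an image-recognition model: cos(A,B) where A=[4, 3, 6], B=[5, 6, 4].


A·B = 4·5 + 3·6 + 6·4 = 62
‖A‖ = √61 = 7.8102, ‖B‖ = √77 = 8.775
cos = 62/(√61·√77) = 62/√4697 = 0.9047

0.9047


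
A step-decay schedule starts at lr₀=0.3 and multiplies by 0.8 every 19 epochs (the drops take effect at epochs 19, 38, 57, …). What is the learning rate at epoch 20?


n_drops = ⌊20/19⌋ = 1
lr = 0.3·0.8^1 = 0.3·0.8 = 0.24

0.24


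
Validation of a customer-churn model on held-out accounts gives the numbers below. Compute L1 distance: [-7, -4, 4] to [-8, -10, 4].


d = |-7+ 8| + |-4+ 10| + |4-4|
  = 1 + 6 + 0
  = 7

7


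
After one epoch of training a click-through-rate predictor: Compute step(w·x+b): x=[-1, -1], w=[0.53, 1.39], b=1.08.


z = (-1)·(0.53) + (-1)·(1.39) + 1.08
  = -0.84
step(z) = 0 (z<0)

0


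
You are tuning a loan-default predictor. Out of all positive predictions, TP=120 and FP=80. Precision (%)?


Precision = TP/(TP+FP)
= 120/(120+80)
= 120/200 = 60.0%

60.0%


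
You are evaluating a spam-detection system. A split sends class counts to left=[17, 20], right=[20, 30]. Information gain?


Parent = [37, 50], H_parent = 0.9838
H_left = 0.9953 (n=37), H_right = 0.971 (n=50)
H_children = (37/87)·0.9953 + (50/87)·0.971 = 0.9813
IG = 0.9838 - 0.9813 = 0.0025

0.0025


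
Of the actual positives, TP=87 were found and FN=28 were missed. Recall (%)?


Recall = TP/(TP+FN)
= 87/(87+28)
= 87/115 = 75.65%

75.65%
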